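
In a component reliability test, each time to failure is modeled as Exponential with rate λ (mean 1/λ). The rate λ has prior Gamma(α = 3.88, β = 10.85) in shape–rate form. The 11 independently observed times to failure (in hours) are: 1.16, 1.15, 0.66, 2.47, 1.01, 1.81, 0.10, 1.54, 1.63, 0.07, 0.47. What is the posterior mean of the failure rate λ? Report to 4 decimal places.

0.6492

With a Gamma(shape α, rate β) prior on the exponential rate λ, the posterior after n observations with total T = Σxᵢ is Gamma(α+n, β+T).
Sum of observations T = 12.07 hours; n = 11.
Posterior: Gamma(3.88+11, 10.85+12.07) = Gamma(14.88, 22.92).
Posterior mean of λ = α/β = 14.88/22.92 = 0.6492.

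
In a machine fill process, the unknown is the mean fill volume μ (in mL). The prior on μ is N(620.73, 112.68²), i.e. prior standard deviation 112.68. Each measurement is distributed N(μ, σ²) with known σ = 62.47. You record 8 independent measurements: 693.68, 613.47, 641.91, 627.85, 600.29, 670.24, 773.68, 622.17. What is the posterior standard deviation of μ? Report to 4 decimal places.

21.6740

For Normal data with known variance σ², a Normal(μ₀, σ₀²) prior on μ is conjugate. Posterior precision = 1/σ₀² + n/σ²; posterior mean is the precision-weighted average of μ₀ and x̄.
σ₀² = 112.68² = 12696.7824, σ² = 62.47² = 3902.5009; σ² + n·σ₀² = 3902.5009 + 8·12696.7824 = 105476.7601.
Posterior precision = 1/σ₀² + n/σ² = 1/12696.7824 + 8/3902.5009 = (σ² + n·σ₀²)/(σ₀²σ²) = 105476.7601/(12696.7824·3902.5009); posterior variance σₙ² = σ₀²σ²/(σ² + n·σ₀²) = 12696.7824·3902.5009/105476.7601 = 469.764190.
Posterior SD = √σₙ² = √(12696.7824·3902.5009/105476.7601) = 21.6740.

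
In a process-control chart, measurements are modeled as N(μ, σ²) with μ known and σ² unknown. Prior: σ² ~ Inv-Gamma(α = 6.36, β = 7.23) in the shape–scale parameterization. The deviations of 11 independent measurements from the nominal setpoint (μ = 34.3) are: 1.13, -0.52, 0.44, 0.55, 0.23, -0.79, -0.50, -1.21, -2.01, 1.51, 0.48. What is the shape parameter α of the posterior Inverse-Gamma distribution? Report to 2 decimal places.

11.86

With known mean μ and an Inverse-Gamma(α, β) prior on σ², the Normal likelihood is conjugate: posterior is Inv-Gamma(α + n/2, β + Σ(xᵢ−μ)²/2).
Σ(xᵢ−μ)² = (1.13)² + (-0.52)² + (0.44)² + (0.55)² + (0.23)² + (-0.79)² + (-0.50)² + (-1.21)² + (-2.01)² + (1.51)² + (0.48)² = 10.9851.
Posterior: Inv-Gamma(6.36 + 11/2, 7.23 + 10.9851/2) = Inv-Gamma(11.86, 12.72255).
Posterior α = 11.86.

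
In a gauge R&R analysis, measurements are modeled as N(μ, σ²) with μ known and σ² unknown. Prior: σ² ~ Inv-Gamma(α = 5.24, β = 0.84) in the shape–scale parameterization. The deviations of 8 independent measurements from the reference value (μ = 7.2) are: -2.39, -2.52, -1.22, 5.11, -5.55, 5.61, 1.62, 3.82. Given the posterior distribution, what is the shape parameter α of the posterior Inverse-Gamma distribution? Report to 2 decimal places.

9.24

With known mean μ and an Inverse-Gamma(α, β) prior on σ², the Normal likelihood is conjugate: posterior is Inv-Gamma(α + n/2, β + Σ(xᵢ−μ)²/2).
Σ(xᵢ−μ)² = (-2.39)² + (-2.52)² + (-1.22)² + (5.11)² + (-5.55)² + (5.61)² + (1.62)² + (3.82)² = 119.1544.
Posterior: Inv-Gamma(5.24 + 8/2, 0.84 + 119.1544/2) = Inv-Gamma(9.24, 60.41720).
Posterior α = 9.24.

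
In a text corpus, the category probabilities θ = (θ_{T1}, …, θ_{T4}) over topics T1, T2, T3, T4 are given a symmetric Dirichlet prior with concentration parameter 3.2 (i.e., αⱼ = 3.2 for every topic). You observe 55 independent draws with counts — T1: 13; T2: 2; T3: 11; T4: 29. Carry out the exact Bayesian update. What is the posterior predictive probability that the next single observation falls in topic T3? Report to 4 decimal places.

The Dirichlet prior is conjugate to the Multinomial likelihood: each posterior αⱼ = prior αⱼ + observed count nⱼ.
Posterior concentration: (16.2, 5.2, 14.2, 32.2), total = 67.8.
P(next = T3 | data) = α_{T3}/Σα = 0.2094.

0.2094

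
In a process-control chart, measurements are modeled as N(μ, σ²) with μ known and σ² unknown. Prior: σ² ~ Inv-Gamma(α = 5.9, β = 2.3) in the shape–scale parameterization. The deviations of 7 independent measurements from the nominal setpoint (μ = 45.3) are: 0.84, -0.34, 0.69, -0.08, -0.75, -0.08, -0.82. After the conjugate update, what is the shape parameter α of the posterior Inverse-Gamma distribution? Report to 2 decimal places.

9.40

With known mean μ and an Inverse-Gamma(α, β) prior on σ², the Normal likelihood is conjugate: posterior is Inv-Gamma(α + n/2, β + Σ(xᵢ−μ)²/2).
Σ(xᵢ−μ)² = (0.84)² + (-0.34)² + (0.69)² + (-0.08)² + (-0.75)² + (-0.08)² + (-0.82)² = 2.5450.
Posterior: Inv-Gamma(5.9 + 7/2, 2.3 + 2.5450/2) = Inv-Gamma(9.40, 3.57250).
Posterior α = 9.40.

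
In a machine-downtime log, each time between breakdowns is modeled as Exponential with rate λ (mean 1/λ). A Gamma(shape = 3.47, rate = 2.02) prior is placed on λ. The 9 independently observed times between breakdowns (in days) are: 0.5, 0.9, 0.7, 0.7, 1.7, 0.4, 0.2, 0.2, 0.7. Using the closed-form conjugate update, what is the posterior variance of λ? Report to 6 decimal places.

0.193873

With a Gamma(shape α, rate β) prior on the exponential rate λ, the posterior after n observations with total T = Σxᵢ is Gamma(α+n, β+T).
Sum of observations T = 6.0 days; n = 9.
Posterior: Gamma(3.47+9, 2.02+6.0) = Gamma(12.47, 8.02).
Var = α/β² = 0.193873.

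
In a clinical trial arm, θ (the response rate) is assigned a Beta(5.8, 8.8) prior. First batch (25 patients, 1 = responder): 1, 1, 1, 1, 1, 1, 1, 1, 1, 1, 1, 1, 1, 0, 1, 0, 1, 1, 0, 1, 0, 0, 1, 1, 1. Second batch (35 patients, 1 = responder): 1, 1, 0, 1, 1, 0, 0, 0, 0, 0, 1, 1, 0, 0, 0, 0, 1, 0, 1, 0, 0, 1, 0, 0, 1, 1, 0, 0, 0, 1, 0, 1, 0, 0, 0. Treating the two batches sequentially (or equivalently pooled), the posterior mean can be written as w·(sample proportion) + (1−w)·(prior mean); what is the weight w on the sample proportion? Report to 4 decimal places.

The Beta prior is conjugate to a Binomial/Bernoulli likelihood; the update adds successes to α and failures to β.
Total number of patients: n = 25 + 35 = 60.
Posterior mean = (α₀+k)/(α₀+β₀+n) = [n/(α₀+β₀+n)]·(k/n) + [(α₀+β₀)/(α₀+β₀+n)]·α₀/(α₀+β₀), so only n and the prior enter the weight.
The weight on the data is w = n/(α₀+β₀+n) = 60/(5.8+8.8+60) = 60/74.6 = 0.8043.

0.8043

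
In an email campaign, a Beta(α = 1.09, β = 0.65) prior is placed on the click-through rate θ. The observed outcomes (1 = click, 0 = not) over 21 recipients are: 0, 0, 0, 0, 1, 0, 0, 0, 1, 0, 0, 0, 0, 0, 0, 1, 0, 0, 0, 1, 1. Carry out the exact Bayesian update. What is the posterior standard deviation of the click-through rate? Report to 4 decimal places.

The Beta prior is conjugate to a Binomial/Bernoulli likelihood; the update adds successes to α and failures to β.
Posterior: Beta(α+k, β+n−k) = Beta(1.09+5, 0.65+16) = Beta(6.09, 16.65).
Var = αβ/((α+β)²(α+β+1)) = 6.09·16.65/(22.74²·23.74) = 0.00825981; SD = √0.00825981 = 0.0909.

0.0909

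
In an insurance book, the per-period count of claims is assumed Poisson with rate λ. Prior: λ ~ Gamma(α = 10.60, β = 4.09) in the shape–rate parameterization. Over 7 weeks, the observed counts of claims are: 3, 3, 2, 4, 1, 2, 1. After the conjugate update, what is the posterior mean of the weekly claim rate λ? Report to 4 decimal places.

With a Gamma(shape α, rate β) prior, the Poisson likelihood is conjugate: the posterior is Gamma(α + ΣXᵢ, β + n).
Sum of counts S = 16 over n = 7 weeks.
Posterior: Gamma(α+S, β+n) = Gamma(10.60+16, 4.09+7) = Gamma(26.60, 11.09).
Posterior mean = α/β = 26.60/11.09 = 2.3986.

2.3986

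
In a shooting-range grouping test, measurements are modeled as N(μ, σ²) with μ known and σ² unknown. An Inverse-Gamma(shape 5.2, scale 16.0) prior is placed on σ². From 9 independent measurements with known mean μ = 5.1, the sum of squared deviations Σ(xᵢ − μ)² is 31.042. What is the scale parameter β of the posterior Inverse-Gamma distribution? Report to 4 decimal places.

With known mean μ and an Inverse-Gamma(α, β) prior on σ², the Normal likelihood is conjugate: posterior is Inv-Gamma(α + n/2, β + Σ(xᵢ−μ)²/2).
Posterior: Inv-Gamma(5.2 + 9/2, 16.0 + 31.042/2) = Inv-Gamma(9.70, 31.5210).
Posterior β = 31.5210.

31.5210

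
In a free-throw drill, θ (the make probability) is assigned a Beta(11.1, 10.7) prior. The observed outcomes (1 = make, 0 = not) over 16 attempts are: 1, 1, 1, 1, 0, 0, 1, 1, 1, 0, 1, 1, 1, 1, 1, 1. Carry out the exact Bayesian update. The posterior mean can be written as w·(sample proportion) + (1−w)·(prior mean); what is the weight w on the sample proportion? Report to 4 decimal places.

0.4233

The Beta prior is conjugate to a Binomial/Bernoulli likelihood; the update adds successes to α and failures to β.
Posterior mean = (α₀+k)/(α₀+β₀+n) = [n/(α₀+β₀+n)]·(k/n) + [(α₀+β₀)/(α₀+β₀+n)]·α₀/(α₀+β₀), so only n and the prior enter the weight.
The weight on the data is w = n/(α₀+β₀+n) = 16/(11.1+10.7+16) = 16/37.8 = 0.4233.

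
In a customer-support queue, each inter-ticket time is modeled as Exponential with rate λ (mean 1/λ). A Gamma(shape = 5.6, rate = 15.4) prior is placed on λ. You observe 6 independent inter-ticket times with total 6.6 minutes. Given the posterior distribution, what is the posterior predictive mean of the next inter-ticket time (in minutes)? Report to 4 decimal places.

2.0755

With a Gamma(shape α, rate β) prior on the exponential rate λ, the posterior after n observations with total T = Σxᵢ is Gamma(α+n, β+T).
Posterior: Gamma(5.6+6, 15.4+6.6) = Gamma(11.6, 22.0).
The predictive distribution for the next observation is Lomax; its mean is β/(α−1) = 22.0/10.6 = 2.0755.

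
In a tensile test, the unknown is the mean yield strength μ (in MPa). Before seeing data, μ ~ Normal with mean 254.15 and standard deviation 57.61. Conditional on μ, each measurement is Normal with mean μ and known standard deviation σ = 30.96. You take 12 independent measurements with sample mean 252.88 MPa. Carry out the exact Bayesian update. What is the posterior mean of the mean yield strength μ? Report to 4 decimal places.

252.9098

For Normal data with known variance σ², a Normal(μ₀, σ₀²) prior on μ is conjugate. Posterior precision = 1/σ₀² + n/σ²; posterior mean is the precision-weighted average of μ₀ and x̄.
n·x̄ = 12·252.88 = 3034.56.
σ₀² = 57.61² = 3318.9121, σ² = 30.96² = 958.5216; σ² + n·σ₀² = 958.5216 + 12·3318.9121 = 40785.4668.
Posterior mean = (μ₀/σ₀² + n·x̄/σ²)/(1/σ₀² + n/σ²) = (σ²·μ₀ + σ₀²·n·x̄)/(σ² + n·σ₀²) = (958.5216·254.15 + 3318.9121·3034.56)/40785.4668 = 10315046.166816/40785.4668 = 252.9098.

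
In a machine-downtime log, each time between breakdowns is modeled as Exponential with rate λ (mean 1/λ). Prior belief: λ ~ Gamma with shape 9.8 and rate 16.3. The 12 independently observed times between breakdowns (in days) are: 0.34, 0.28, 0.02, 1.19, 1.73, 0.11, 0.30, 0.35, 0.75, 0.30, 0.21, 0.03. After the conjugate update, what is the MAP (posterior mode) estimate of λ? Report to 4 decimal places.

0.9493

With a Gamma(shape α, rate β) prior on the exponential rate λ, the posterior after n observations with total T = Σxᵢ is Gamma(α+n, β+T).
Sum of observations T = 5.61 days; n = 12.
Posterior: Gamma(9.8+12, 16.3+5.61) = Gamma(21.8, 21.91).
Mode = (α−1)/β = 0.9493.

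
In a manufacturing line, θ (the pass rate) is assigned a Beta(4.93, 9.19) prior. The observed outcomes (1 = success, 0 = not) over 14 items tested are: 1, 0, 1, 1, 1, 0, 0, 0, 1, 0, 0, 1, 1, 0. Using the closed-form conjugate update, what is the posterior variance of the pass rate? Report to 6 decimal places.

The Beta prior is conjugate to a Binomial/Bernoulli likelihood; the update adds successes to α and failures to β.
Posterior: Beta(α+k, β+n−k) = Beta(4.93+7, 9.19+7) = Beta(11.93, 16.19).
Var = αβ/((α+β)²(α+β+1)) = 11.93·16.19/(28.12²·29.12) = 0.008388.

0.008388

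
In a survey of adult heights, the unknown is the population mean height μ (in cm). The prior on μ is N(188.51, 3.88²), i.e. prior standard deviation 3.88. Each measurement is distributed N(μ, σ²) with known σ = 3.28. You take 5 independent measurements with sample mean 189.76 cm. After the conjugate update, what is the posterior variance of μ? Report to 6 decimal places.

For Normal data with known variance σ², a Normal(μ₀, σ₀²) prior on μ is conjugate. Posterior precision = 1/σ₀² + n/σ²; posterior mean is the precision-weighted average of μ₀ and x̄.
σ₀² = 3.88² = 15.0544, σ² = 3.28² = 10.7584; σ² + n·σ₀² = 10.7584 + 5·15.0544 = 86.0304.
Posterior precision = 1/σ₀² + n/σ² = 1/15.0544 + 5/10.7584 = (σ² + n·σ₀²)/(σ₀²σ²) = 86.0304/(15.0544·10.7584); posterior variance σₙ² = σ₀²σ²/(σ² + n·σ₀²) = 15.0544·10.7584/86.0304 = 1.882605.

1.882605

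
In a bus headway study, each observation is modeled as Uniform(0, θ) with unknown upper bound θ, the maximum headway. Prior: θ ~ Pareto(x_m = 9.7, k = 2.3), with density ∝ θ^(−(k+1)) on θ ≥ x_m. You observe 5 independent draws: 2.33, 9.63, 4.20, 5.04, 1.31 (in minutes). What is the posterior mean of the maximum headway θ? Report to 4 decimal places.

A Pareto(scale x_m, shape k) prior on the upper bound θ of Uniform(0, θ) is conjugate: posterior is Pareto(max(x_m, max xᵢ), k + n).
Sample maximum = 9.63; prior scale x_m = 9.7 → posterior scale = max = 9.70.
Posterior shape = 2.3 + 5 = 7.3.
E[θ|data] = k·x_m/(k−1) = 7.3·9.70/6.3 = 11.2397.

11.2397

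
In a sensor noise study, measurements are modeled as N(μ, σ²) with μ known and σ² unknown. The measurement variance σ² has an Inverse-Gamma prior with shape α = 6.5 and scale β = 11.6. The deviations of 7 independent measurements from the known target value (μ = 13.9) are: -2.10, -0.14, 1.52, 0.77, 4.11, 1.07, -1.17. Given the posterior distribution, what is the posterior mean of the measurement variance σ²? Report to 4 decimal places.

2.7744

With known mean μ and an Inverse-Gamma(α, β) prior on σ², the Normal likelihood is conjugate: posterior is Inv-Gamma(α + n/2, β + Σ(xᵢ−μ)²/2).
Σ(xᵢ−μ)² = (-2.10)² + (-0.14)² + (1.52)² + (0.77)² + (4.11)² + (1.07)² + (-1.17)² = 26.7388.
Posterior: Inv-Gamma(6.5 + 7/2, 11.6 + 26.7388/2) = Inv-Gamma(10.00, 24.96940).
E[σ²|data] = β/(α−1) = 24.96940/9.00 = 2.7744.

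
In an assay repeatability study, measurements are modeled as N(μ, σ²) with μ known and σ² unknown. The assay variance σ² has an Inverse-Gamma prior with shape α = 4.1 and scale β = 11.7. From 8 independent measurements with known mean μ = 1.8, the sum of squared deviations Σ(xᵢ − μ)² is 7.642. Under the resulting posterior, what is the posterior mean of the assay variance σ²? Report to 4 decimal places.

With known mean μ and an Inverse-Gamma(α, β) prior on σ², the Normal likelihood is conjugate: posterior is Inv-Gamma(α + n/2, β + Σ(xᵢ−μ)²/2).
Posterior: Inv-Gamma(4.1 + 8/2, 11.7 + 7.642/2) = Inv-Gamma(8.10, 15.5210).
E[σ²|data] = β/(α−1) = 15.5210/7.10 = 2.1861.

2.1861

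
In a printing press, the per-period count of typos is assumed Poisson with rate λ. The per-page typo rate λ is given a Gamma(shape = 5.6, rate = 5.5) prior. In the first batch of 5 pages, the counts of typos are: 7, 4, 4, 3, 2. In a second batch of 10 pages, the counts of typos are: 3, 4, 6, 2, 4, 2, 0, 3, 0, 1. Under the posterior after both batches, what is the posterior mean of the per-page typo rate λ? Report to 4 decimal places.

2.4683

With a Gamma(shape α, rate β) prior, the Poisson likelihood is conjugate: the posterior is Gamma(α + ΣXᵢ, β + n).
Batch 1: sum of counts S = 20 over n = 5 pages.
After batch 1: Gamma(α+S, β+n) = Gamma(5.6+20, 5.5+5) = Gamma(25.6, 10.5).
Batch 2: sum of counts S = 25 over n = 10 pages.
After batch 2: Gamma(α+S, β+n) = Gamma(25.6+25, 10.5+10) = Gamma(50.6, 20.5).
Posterior mean = α/β = 50.6/20.5 = 2.4683.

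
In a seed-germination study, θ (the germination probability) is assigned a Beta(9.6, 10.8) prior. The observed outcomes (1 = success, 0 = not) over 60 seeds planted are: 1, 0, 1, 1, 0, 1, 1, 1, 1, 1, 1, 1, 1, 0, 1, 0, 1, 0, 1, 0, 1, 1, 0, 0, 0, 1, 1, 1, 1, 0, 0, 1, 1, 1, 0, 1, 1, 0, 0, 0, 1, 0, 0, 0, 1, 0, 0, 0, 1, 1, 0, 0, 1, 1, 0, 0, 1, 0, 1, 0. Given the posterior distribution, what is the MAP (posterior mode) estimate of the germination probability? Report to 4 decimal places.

0.5306

The Beta prior is conjugate to a Binomial/Bernoulli likelihood; the update adds successes to α and failures to β.
Posterior: Beta(α+k, β+n−k) = Beta(9.6+33, 10.8+27) = Beta(42.6, 37.8).
Mode of Beta(a,b) for a,b>1 is (a−1)/(a+b−2) = 41.6/78.4 = 0.5306.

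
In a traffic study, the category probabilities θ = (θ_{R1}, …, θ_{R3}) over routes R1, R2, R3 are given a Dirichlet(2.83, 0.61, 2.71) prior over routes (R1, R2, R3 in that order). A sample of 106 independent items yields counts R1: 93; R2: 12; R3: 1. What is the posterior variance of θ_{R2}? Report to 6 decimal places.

0.000882

The Dirichlet prior is conjugate to the Multinomial likelihood: each posterior αⱼ = prior αⱼ + observed count nⱼ.
Posterior concentration: (95.83, 12.61, 3.71), total = 112.15.
Var[θ_j] = α_j(Σα−α_j)/((Σα)²(Σα+1)) = 12.61·99.54/(112.15²·113.15) = 0.000882.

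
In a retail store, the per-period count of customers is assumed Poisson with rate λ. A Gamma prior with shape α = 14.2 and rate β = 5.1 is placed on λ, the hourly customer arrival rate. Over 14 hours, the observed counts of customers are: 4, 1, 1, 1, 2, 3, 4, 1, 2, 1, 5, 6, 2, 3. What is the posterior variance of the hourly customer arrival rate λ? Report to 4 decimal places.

With a Gamma(shape α, rate β) prior, the Poisson likelihood is conjugate: the posterior is Gamma(α + ΣXᵢ, β + n).
Sum of counts S = 36 over n = 14 hours.
Posterior: Gamma(α+S, β+n) = Gamma(14.2+36, 5.1+14) = Gamma(50.2, 19.1).
Var = α/β² = 50.2/19.1² = 0.1376.

0.1376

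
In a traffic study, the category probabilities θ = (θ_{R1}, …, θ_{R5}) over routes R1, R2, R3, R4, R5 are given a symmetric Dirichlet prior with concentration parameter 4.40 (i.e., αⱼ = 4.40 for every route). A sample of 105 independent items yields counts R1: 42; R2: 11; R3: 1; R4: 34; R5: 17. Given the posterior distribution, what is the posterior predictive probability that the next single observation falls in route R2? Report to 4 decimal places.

The Dirichlet prior is conjugate to the Multinomial likelihood: each posterior αⱼ = prior αⱼ + observed count nⱼ.
Posterior concentration: (46.40, 15.40, 5.40, 38.40, 21.40), total = 127.00.
P(next = R2 | data) = α_{R2}/Σα = 0.1213.

0.1213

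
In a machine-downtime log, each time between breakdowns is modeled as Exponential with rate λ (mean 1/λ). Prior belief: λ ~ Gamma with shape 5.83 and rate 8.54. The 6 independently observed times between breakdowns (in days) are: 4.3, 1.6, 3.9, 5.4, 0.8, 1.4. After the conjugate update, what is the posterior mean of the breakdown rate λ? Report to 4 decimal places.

0.4561

With a Gamma(shape α, rate β) prior on the exponential rate λ, the posterior after n observations with total T = Σxᵢ is Gamma(α+n, β+T).
Sum of observations T = 17.4 days; n = 6.
Posterior: Gamma(5.83+6, 8.54+17.4) = Gamma(11.83, 25.94).
Posterior mean of λ = α/β = 11.83/25.94 = 0.4561.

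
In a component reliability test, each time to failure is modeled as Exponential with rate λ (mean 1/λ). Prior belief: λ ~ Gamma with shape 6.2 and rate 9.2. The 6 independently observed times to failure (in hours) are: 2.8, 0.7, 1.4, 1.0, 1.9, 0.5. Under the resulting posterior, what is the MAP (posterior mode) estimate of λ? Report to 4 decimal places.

With a Gamma(shape α, rate β) prior on the exponential rate λ, the posterior after n observations with total T = Σxᵢ is Gamma(α+n, β+T).
Sum of observations T = 8.3 hours; n = 6.
Posterior: Gamma(6.2+6, 9.2+8.3) = Gamma(12.2, 17.5).
Mode = (α−1)/β = 0.6400.

0.6400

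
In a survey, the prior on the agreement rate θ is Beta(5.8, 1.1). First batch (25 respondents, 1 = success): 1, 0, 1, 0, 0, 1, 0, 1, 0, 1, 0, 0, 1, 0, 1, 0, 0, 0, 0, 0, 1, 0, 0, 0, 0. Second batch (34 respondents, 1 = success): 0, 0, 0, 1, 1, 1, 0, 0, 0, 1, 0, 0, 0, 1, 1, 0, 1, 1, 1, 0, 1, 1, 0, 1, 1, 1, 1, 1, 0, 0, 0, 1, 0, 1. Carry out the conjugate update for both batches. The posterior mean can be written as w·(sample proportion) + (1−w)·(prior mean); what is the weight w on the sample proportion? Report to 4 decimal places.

The Beta prior is conjugate to a Binomial/Bernoulli likelihood; the update adds successes to α and failures to β.
Total number of respondents: n = 25 + 34 = 59.
Posterior mean = (α₀+k)/(α₀+β₀+n) = [n/(α₀+β₀+n)]·(k/n) + [(α₀+β₀)/(α₀+β₀+n)]·α₀/(α₀+β₀), so only n and the prior enter the weight.
The weight on the data is w = n/(α₀+β₀+n) = 59/(5.8+1.1+59) = 59/65.9 = 0.8953.

0.8953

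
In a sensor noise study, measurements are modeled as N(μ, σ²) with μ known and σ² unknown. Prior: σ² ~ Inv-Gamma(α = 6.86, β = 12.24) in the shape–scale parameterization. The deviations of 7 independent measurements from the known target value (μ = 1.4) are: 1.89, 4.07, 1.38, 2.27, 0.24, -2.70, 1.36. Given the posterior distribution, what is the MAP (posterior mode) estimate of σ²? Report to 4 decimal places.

2.6792

With known mean μ and an Inverse-Gamma(α, β) prior on σ², the Normal likelihood is conjugate: posterior is Inv-Gamma(α + n/2, β + Σ(xᵢ−μ)²/2).
Σ(xᵢ−μ)² = (1.89)² + (4.07)² + (1.38)² + (2.27)² + (0.24)² + (-2.70)² + (1.36)² = 36.3915.
Posterior: Inv-Gamma(6.86 + 7/2, 12.24 + 36.3915/2) = Inv-Gamma(10.36, 30.43575).
Mode = β/(α+1) = 30.43575/11.36 = 2.6792.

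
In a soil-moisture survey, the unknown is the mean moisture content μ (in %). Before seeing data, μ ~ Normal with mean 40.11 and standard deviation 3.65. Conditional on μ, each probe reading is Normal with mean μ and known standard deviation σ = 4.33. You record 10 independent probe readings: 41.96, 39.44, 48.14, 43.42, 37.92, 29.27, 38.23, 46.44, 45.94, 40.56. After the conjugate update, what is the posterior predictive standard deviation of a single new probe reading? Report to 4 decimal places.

4.5158

For Normal data with known variance σ², a Normal(μ₀, σ₀²) prior on μ is conjugate. Posterior precision = 1/σ₀² + n/σ²; posterior mean is the precision-weighted average of μ₀ and x̄.
σ₀² = 3.65² = 13.3225, σ² = 4.33² = 18.7489; σ² + n·σ₀² = 18.7489 + 10·13.3225 = 151.9739.
Posterior precision = 1/σ₀² + n/σ² = 1/13.3225 + 10/18.7489 = (σ² + n·σ₀²)/(σ₀²σ²) = 151.9739/(13.3225·18.7489); posterior variance σₙ² = σ₀²σ²/(σ² + n·σ₀²) = 13.3225·18.7489/151.9739 = 1.643586.
Predictive variance for one new observation = σₙ² + σ² = 13.3225·18.7489/151.9739 + 18.7489 = σ²·(σ₀² + 151.9739)/151.9739 = 18.7489·165.2964/151.9739 = 20.392486; SD = √(18.7489·165.2964/151.9739) = 4.5158.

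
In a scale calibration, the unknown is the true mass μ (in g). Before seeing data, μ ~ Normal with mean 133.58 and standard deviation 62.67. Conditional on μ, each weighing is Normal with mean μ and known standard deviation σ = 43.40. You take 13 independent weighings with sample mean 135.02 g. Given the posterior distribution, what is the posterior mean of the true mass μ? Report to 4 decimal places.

134.9688

For Normal data with known variance σ², a Normal(μ₀, σ₀²) prior on μ is conjugate. Posterior precision = 1/σ₀² + n/σ²; posterior mean is the precision-weighted average of μ₀ and x̄.
n·x̄ = 13·135.02 = 1755.26.
σ₀² = 62.67² = 3927.5289, σ² = 43.40² = 1883.56; σ² + n·σ₀² = 1883.56 + 13·3927.5289 = 52941.4357.
Posterior mean = (μ₀/σ₀² + n·x̄/σ²)/(1/σ₀² + n/σ²) = (σ²·μ₀ + σ₀²·n·x̄)/(σ² + n·σ₀²) = (1883.56·133.58 + 3927.5289·1755.26)/52941.4357 = 7145440.321814/52941.4357 = 134.9688.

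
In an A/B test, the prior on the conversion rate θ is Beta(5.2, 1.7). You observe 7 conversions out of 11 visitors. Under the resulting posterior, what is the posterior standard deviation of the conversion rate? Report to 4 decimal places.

0.1072

The Beta prior is conjugate to a Binomial/Bernoulli likelihood; the update adds successes to α and failures to β.
Posterior: Beta(α+k, β+n−k) = Beta(5.2+7, 1.7+4) = Beta(12.2, 5.7).
Var = αβ/((α+β)²(α+β+1)) = 12.2·5.7/(17.9²·18.9) = 0.01148330; SD = √0.01148330 = 0.1072.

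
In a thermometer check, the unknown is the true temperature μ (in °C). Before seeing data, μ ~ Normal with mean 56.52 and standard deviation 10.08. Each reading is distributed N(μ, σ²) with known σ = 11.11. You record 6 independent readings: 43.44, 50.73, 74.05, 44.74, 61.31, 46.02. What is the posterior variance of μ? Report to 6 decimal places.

17.108165

For Normal data with known variance σ², a Normal(μ₀, σ₀²) prior on μ is conjugate. Posterior precision = 1/σ₀² + n/σ²; posterior mean is the precision-weighted average of μ₀ and x̄.
σ₀² = 10.08² = 101.6064, σ² = 11.11² = 123.4321; σ² + n·σ₀² = 123.4321 + 6·101.6064 = 733.0705.
Posterior precision = 1/σ₀² + n/σ² = 1/101.6064 + 6/123.4321 = (σ² + n·σ₀²)/(σ₀²σ²) = 733.0705/(101.6064·123.4321); posterior variance σₙ² = σ₀²σ²/(σ² + n·σ₀²) = 101.6064·123.4321/733.0705 = 17.108165.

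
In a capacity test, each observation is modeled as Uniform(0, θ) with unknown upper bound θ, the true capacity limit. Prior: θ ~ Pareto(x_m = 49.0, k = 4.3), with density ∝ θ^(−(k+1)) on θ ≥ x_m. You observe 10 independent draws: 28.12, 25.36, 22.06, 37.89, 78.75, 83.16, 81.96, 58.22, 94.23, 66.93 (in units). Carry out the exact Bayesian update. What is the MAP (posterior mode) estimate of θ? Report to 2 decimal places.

94.23

A Pareto(scale x_m, shape k) prior on the upper bound θ of Uniform(0, θ) is conjugate: posterior is Pareto(max(x_m, max xᵢ), k + n).
Sample maximum = 94.23; prior scale x_m = 49.0 → posterior scale = max = 94.23.
Posterior shape = 4.3 + 10 = 14.3.
The Pareto density is decreasing on [x_m, ∞), so the mode is x_m = 94.23.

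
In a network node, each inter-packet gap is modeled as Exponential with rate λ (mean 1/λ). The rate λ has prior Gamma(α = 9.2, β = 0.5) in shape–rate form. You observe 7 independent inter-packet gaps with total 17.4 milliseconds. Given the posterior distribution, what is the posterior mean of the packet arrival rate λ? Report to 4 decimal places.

With a Gamma(shape α, rate β) prior on the exponential rate λ, the posterior after n observations with total T = Σxᵢ is Gamma(α+n, β+T).
Posterior: Gamma(9.2+7, 0.5+17.4) = Gamma(16.2, 17.9).
Posterior mean of λ = α/β = 16.2/17.9 = 0.9050.

0.9050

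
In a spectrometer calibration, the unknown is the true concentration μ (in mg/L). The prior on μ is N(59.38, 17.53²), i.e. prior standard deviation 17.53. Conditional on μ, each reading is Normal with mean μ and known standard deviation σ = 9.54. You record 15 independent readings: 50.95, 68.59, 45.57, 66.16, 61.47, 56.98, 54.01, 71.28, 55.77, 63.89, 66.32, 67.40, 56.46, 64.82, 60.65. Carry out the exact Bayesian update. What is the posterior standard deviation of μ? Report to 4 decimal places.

For Normal data with known variance σ², a Normal(μ₀, σ₀²) prior on μ is conjugate. Posterior precision = 1/σ₀² + n/σ²; posterior mean is the precision-weighted average of μ₀ and x̄.
σ₀² = 17.53² = 307.3009, σ² = 9.54² = 91.0116; σ² + n·σ₀² = 91.0116 + 15·307.3009 = 4700.5251.
Posterior precision = 1/σ₀² + n/σ² = 1/307.3009 + 15/91.0116 = (σ² + n·σ₀²)/(σ₀²σ²) = 4700.5251/(307.3009·91.0116); posterior variance σₙ² = σ₀²σ²/(σ² + n·σ₀²) = 307.3009·91.0116/4700.5251 = 5.949962.
Posterior SD = √σₙ² = √(307.3009·91.0116/4700.5251) = 2.4393.

2.4393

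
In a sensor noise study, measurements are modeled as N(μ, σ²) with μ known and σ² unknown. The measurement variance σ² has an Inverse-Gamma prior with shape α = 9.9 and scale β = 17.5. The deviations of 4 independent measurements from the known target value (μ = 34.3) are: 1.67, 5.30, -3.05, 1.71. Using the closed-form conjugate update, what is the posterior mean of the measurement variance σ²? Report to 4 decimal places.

3.5828

With known mean μ and an Inverse-Gamma(α, β) prior on σ², the Normal likelihood is conjugate: posterior is Inv-Gamma(α + n/2, β + Σ(xᵢ−μ)²/2).
Σ(xᵢ−μ)² = (1.67)² + (5.30)² + (-3.05)² + (1.71)² = 43.1055.
Posterior: Inv-Gamma(9.9 + 4/2, 17.5 + 43.1055/2) = Inv-Gamma(11.90, 39.05275).
E[σ²|data] = β/(α−1) = 39.05275/10.90 = 3.5828.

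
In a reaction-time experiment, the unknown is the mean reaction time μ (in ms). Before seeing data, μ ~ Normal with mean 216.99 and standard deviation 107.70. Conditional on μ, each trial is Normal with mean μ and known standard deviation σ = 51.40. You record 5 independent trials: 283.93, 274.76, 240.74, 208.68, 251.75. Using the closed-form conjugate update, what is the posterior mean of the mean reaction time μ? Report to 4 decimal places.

For Normal data with known variance σ², a Normal(μ₀, σ₀²) prior on μ is conjugate. Posterior precision = 1/σ₀² + n/σ²; posterior mean is the precision-weighted average of μ₀ and x̄.
Σxᵢ = 283.93 + 274.76 + 240.74 + 208.68 + 251.75 = 1259.86, so n·x̄ = 1259.86.
σ₀² = 107.70² = 11599.29, σ² = 51.40² = 2641.96; σ² + n·σ₀² = 2641.96 + 5·11599.29 = 60638.41.
Posterior mean = (μ₀/σ₀² + n·x̄/σ²)/(1/σ₀² + n/σ²) = (σ²·μ₀ + σ₀²·n·x̄)/(σ² + n·σ₀²) = (2641.96·216.99 + 11599.29·1259.86)/60638.41 = 15186760.3998/60638.41 = 250.4479.

250.4479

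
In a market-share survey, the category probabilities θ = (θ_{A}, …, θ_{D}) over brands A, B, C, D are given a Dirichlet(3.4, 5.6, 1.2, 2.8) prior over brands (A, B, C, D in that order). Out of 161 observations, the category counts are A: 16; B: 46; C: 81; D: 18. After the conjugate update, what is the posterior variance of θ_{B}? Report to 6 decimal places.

0.001192

The Dirichlet prior is conjugate to the Multinomial likelihood: each posterior αⱼ = prior αⱼ + observed count nⱼ.
Posterior concentration: (19.4, 51.6, 82.2, 20.8), total = 174.0.
Var[θ_j] = α_j(Σα−α_j)/((Σα)²(Σα+1)) = 51.6·122.4/(174.0²·175.0) = 0.001192.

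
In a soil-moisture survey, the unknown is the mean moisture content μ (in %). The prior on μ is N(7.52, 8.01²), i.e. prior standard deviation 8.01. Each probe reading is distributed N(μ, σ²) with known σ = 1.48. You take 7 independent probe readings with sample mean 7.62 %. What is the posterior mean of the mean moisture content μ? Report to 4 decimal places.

7.6195

For Normal data with known variance σ², a Normal(μ₀, σ₀²) prior on μ is conjugate. Posterior precision = 1/σ₀² + n/σ²; posterior mean is the precision-weighted average of μ₀ and x̄.
n·x̄ = 7·7.62 = 53.34.
σ₀² = 8.01² = 64.1601, σ² = 1.48² = 2.1904; σ² + n·σ₀² = 2.1904 + 7·64.1601 = 451.3111.
Posterior mean = (μ₀/σ₀² + n·x̄/σ²)/(1/σ₀² + n/σ²) = (σ²·μ₀ + σ₀²·n·x̄)/(σ² + n·σ₀²) = (2.1904·7.52 + 64.1601·53.34)/451.3111 = 3438.771542/451.3111 = 7.6195.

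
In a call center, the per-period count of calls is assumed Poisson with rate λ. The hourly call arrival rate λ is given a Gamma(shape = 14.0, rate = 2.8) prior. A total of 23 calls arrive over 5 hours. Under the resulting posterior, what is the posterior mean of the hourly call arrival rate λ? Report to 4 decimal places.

With a Gamma(shape α, rate β) prior, the Poisson likelihood is conjugate: the posterior is Gamma(α + ΣXᵢ, β + n).
Posterior: Gamma(α+S, β+n) = Gamma(14.0+23, 2.8+5) = Gamma(37.0, 7.8).
Posterior mean = α/β = 37.0/7.8 = 4.7436.

4.7436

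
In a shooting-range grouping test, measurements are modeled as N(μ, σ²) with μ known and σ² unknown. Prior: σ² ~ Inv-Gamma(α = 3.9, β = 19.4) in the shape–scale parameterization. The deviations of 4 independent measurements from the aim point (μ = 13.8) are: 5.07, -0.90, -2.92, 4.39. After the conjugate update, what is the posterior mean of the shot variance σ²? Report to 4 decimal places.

9.5014

With known mean μ and an Inverse-Gamma(α, β) prior on σ², the Normal likelihood is conjugate: posterior is Inv-Gamma(α + n/2, β + Σ(xᵢ−μ)²/2).
Σ(xᵢ−μ)² = (5.07)² + (-0.90)² + (-2.92)² + (4.39)² = 54.3134.
Posterior: Inv-Gamma(3.9 + 4/2, 19.4 + 54.3134/2) = Inv-Gamma(5.90, 46.55670).
E[σ²|data] = β/(α−1) = 46.55670/4.90 = 9.5014.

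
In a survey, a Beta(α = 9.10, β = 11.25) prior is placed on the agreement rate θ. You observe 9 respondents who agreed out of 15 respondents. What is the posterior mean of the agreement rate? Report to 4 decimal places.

The Beta prior is conjugate to a Binomial/Bernoulli likelihood; the update adds successes to α and failures to β.
Posterior: Beta(α+k, β+n−k) = Beta(9.10+9, 11.25+6) = Beta(18.10, 17.25).
Posterior mean = α/(α+β) = 18.10/35.35 = 0.5120.

0.5120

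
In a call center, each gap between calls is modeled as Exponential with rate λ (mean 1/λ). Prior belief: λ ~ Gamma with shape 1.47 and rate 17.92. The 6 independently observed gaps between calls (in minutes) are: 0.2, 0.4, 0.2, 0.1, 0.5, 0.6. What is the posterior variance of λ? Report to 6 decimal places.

0.018825

With a Gamma(shape α, rate β) prior on the exponential rate λ, the posterior after n observations with total T = Σxᵢ is Gamma(α+n, β+T).
Sum of observations T = 2.0 minutes; n = 6.
Posterior: Gamma(1.47+6, 17.92+2.0) = Gamma(7.47, 19.92).
Var = α/β² = 0.018825.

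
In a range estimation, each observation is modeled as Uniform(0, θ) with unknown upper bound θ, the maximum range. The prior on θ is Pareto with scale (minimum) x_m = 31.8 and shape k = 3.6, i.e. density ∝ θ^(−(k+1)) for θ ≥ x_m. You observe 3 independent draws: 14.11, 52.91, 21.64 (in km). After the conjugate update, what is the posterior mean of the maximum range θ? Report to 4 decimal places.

62.3582

A Pareto(scale x_m, shape k) prior on the upper bound θ of Uniform(0, θ) is conjugate: posterior is Pareto(max(x_m, max xᵢ), k + n).
Sample maximum = 52.91; prior scale x_m = 31.8 → posterior scale = max = 52.91.
Posterior shape = 3.6 + 3 = 6.6.
E[θ|data] = k·x_m/(k−1) = 6.6·52.91/5.6 = 62.3582.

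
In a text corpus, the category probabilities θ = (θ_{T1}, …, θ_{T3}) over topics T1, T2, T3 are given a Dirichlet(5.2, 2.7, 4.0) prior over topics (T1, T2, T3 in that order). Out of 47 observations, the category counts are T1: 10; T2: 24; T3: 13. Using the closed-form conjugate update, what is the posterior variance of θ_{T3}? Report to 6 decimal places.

0.003428

The Dirichlet prior is conjugate to the Multinomial likelihood: each posterior αⱼ = prior αⱼ + observed count nⱼ.
Posterior concentration: (15.2, 26.7, 17.0), total = 58.9.
Var[θ_j] = α_j(Σα−α_j)/((Σα)²(Σα+1)) = 17.0·41.9/(58.9²·59.9) = 0.003428.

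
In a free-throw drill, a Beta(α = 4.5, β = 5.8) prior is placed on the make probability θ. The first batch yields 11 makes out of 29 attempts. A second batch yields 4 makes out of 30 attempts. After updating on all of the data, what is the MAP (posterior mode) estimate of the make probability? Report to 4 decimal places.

The Beta prior is conjugate to a Binomial/Bernoulli likelihood; the update adds successes to α and failures to β.
After batch 1: Beta(4.5+11, 5.8+18) = Beta(15.5, 23.8).
After batch 2: Beta(15.5+4, 23.8+26) = Beta(19.5, 49.8).
Mode of Beta(a,b) for a,b>1 is (a−1)/(a+b−2) = 18.5/67.3 = 0.2749.

0.2749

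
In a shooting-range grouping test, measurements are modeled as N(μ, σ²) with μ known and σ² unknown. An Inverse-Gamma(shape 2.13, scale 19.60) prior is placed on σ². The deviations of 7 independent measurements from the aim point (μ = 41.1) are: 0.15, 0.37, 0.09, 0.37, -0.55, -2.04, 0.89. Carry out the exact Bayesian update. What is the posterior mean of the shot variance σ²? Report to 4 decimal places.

With known mean μ and an Inverse-Gamma(α, β) prior on σ², the Normal likelihood is conjugate: posterior is Inv-Gamma(α + n/2, β + Σ(xᵢ−μ)²/2).
Σ(xᵢ−μ)² = (0.15)² + (0.37)² + (0.09)² + (0.37)² + (-0.55)² + (-2.04)² + (0.89)² = 5.5606.
Posterior: Inv-Gamma(2.13 + 7/2, 19.60 + 5.5606/2) = Inv-Gamma(5.63, 22.38030).
E[σ²|data] = β/(α−1) = 22.38030/4.63 = 4.8338.

4.8338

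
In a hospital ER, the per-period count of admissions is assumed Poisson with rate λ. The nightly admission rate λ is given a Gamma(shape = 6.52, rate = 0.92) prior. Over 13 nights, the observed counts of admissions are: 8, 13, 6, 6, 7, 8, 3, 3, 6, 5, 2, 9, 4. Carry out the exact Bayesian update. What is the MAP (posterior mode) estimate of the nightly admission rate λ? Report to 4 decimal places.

6.1437

With a Gamma(shape α, rate β) prior, the Poisson likelihood is conjugate: the posterior is Gamma(α + ΣXᵢ, β + n).
Sum of counts S = 80 over n = 13 nights.
Posterior: Gamma(α+S, β+n) = Gamma(6.52+80, 0.92+13) = Gamma(86.52, 13.92).
Mode of Gamma(α,β) for α≥1 is (α−1)/β = 85.52/13.92 = 6.1437.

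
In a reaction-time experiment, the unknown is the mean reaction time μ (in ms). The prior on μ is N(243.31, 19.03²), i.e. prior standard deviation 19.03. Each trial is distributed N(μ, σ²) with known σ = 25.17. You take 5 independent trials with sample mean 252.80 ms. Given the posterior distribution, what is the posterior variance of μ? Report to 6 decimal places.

93.864492

For Normal data with known variance σ², a Normal(μ₀, σ₀²) prior on μ is conjugate. Posterior precision = 1/σ₀² + n/σ²; posterior mean is the precision-weighted average of μ₀ and x̄.
σ₀² = 19.03² = 362.1409, σ² = 25.17² = 633.5289; σ² + n·σ₀² = 633.5289 + 5·362.1409 = 2444.2334.
Posterior precision = 1/σ₀² + n/σ² = 1/362.1409 + 5/633.5289 = (σ² + n·σ₀²)/(σ₀²σ²) = 2444.2334/(362.1409·633.5289); posterior variance σₙ² = σ₀²σ²/(σ² + n·σ₀²) = 362.1409·633.5289/2444.2334 = 93.864492.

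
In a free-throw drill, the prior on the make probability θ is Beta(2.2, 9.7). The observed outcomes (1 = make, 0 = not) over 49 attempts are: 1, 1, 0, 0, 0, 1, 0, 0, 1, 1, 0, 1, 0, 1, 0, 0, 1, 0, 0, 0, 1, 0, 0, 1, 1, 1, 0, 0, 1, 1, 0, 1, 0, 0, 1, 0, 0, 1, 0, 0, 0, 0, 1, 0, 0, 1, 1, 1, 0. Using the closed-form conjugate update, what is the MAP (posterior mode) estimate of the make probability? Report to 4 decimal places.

0.3769

The Beta prior is conjugate to a Binomial/Bernoulli likelihood; the update adds successes to α and failures to β.
Posterior: Beta(α+k, β+n−k) = Beta(2.2+21, 9.7+28) = Beta(23.2, 37.7).
Mode of Beta(a,b) for a,b>1 is (a−1)/(a+b−2) = 22.2/58.9 = 0.3769.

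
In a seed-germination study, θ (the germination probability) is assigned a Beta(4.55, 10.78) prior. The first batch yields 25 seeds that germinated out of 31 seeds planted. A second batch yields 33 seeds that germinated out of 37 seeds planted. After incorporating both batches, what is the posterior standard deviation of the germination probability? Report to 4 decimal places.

0.0471

The Beta prior is conjugate to a Binomial/Bernoulli likelihood; the update adds successes to α and failures to β.
After batch 1: Beta(4.55+25, 10.78+6) = Beta(29.55, 16.78).
After batch 2: Beta(29.55+33, 16.78+4) = Beta(62.55, 20.78).
Var = αβ/((α+β)²(α+β+1)) = 62.55·20.78/(83.33²·84.33) = 0.00221967; SD = √0.00221967 = 0.0471.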